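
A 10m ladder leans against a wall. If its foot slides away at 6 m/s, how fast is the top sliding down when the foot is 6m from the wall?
9/2 = 4.5 m/s

x² + y² = 10²
2x·dx/dt + 2y·dy/dt = 0
dy/dt = -x/y · dx/dt = -6/8 · 6 = -9/2 m/s
The top is descending at 9/2 = 4.5 m/s.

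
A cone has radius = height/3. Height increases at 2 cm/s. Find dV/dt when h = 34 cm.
2312π/9 cm³/s

V = (1/3)π(h/3)²h = πh³/27
dV/dt = πh²/9 · 2
At h = 34: dV/dt = 2312π/9 cm³/s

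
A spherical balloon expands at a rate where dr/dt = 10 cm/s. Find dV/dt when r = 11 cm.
4840π cm³/s

V = (4/3)πr³
dV/dt = dV/dr · dr/dt = 4πr² · 10
At r = 11: dV/dt = 4840π cm³/s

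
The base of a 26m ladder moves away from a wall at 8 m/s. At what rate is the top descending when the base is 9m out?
72√595/595 ≈ 2.952 m/s

x² + y² = 26²
2x·dx/dt + 2y·dy/dt = 0
dy/dt = -x/y · dx/dt = -9/√595 · 8 = -72√595/595 m/s
The top is descending at 72√595/595 ≈ 2.952 m/s.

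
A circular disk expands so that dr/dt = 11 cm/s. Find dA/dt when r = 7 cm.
154π cm²/s

A = πr²
dA/dt = 2πr · dr/dt = 2π(7)(11) = 154π cm²/s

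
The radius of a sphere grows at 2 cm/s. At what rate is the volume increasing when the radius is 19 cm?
2888π cm³/s

V = (4/3)πr³
dV/dt = dV/dr · dr/dt = 4πr² · 2
At r = 19: dV/dt = 2888π cm³/s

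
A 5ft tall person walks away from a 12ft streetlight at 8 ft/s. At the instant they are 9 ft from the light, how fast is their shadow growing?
40/7 ft/s

By similar triangles: 12/(x+s) = 5/s
Solving: s = 5x/7
ds/dt = 5/7 · dx/dt = 5/7 · 8 = 40/7 ft/s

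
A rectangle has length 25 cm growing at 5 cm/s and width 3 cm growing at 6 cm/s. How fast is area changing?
165 cm²/s

A = lw
dA/dt = w·dl/dt + l·dw/dt = 3·5 + 25·6 = 165 cm²/s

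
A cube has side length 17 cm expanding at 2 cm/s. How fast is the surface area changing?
408 cm²/s

A = 6s²
dA/dt = 12s · ds/dt = 12·17·2 = 408 cm²/s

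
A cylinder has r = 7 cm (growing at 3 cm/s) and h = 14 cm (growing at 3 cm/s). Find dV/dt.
735π cm³/s

V = πr²h
dV/dt = 2πrh·dr/dt + πr²·dh/dt
= 2π(7)(14)(3) + π(7)²(3)
= 735π cm³/s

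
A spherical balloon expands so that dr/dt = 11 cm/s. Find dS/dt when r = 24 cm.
2112π cm²/s

S = 4πr²
dS/dt = dS/dr · dr/dt = 8πr · 11
At r = 24: dS/dt = 2112π cm²/s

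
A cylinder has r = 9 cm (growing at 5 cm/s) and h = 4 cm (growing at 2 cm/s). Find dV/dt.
522π cm³/s

V = πr²h
dV/dt = 2πrh·dr/dt + πr²·dh/dt
= 2π(9)(4)(5) + π(9)²(2)
= 522π cm³/s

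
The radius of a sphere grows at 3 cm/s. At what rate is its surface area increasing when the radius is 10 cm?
240π cm²/s

S = 4πr²
dS/dt = dS/dr · dr/dt = 8πr · 3
At r = 10: dS/dt = 240π cm²/s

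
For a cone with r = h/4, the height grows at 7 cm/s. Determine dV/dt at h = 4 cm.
7π cm³/s

V = (1/3)π(h/4)²h = πh³/48
dV/dt = πh²/16 · 7
At h = 4: dV/dt = 7π cm³/s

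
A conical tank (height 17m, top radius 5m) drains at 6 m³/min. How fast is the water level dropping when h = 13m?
1734/(4225π) ≈ 0.1306 m/min

r/h = 5/17, so r = (5/17)h
V = (1/3)πr²h = (1/3)π((5/17)h)²h = (25/867)πh³
dV/dh = (25/289)πh²
dh/dt = (dV/dt)/(dV/dh) = -6/((25/289)π·13²) = -1734/(4225π) m/min
The level is dropping at 1734/(4225π) ≈ 0.1306 m/min.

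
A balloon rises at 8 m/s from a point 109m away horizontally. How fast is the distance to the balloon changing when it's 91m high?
364√20162/10081 ≈ 5.127 m/s

z² = 109² + y²
z = √(109² + 91²) = √20162
dz/dt = y/z · dy/dt = 91/√20162 · 8 = 364√20162/10081 ≈ 5.127 m/s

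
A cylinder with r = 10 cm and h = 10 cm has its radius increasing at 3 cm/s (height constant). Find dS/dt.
180π cm²/s

S = 2πrh + 2πr² (lateral + bases)
dS/dt = (2πh + 4πr)·dr/dt = (2π·10 + 4π·10)·3
= 180π cm²/s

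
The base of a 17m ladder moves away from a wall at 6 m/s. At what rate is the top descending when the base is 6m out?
36√253/253 ≈ 2.263 m/s

x² + y² = 17²
2x·dx/dt + 2y·dy/dt = 0
dy/dt = -x/y · dx/dt = -6/√253 · 6 = -36√253/253 m/s
The top is descending at 36√253/253 ≈ 2.263 m/s.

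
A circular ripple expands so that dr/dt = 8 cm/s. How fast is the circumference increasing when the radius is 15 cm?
16π cm/s

C = 2πr
dC/dt = 2π · dr/dt = 2π · 8 = 16π cm/s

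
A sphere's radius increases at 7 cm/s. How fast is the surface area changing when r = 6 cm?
336π cm²/s

S = 4πr²
dS/dt = dS/dr · dr/dt = 8πr · 7
At r = 6: dS/dt = 336π cm²/s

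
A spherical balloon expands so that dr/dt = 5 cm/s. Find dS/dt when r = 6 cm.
240π cm²/s

S = 4πr²
dS/dt = dS/dr · dr/dt = 8πr · 5
At r = 6: dS/dt = 240π cm²/s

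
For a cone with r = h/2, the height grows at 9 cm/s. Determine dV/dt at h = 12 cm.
324π cm³/s

V = (1/3)π(h/2)²h = πh³/12
dV/dt = πh²/4 · 9
At h = 12: dV/dt = 324π cm³/s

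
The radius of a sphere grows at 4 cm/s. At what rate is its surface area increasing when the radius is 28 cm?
896π cm²/s

S = 4πr²
dS/dt = dS/dr · dr/dt = 8πr · 4
At r = 28: dS/dt = 896π cm²/s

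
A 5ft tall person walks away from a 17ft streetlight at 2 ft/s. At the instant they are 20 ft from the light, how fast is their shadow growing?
5/6 ft/s

By similar triangles: 17/(x+s) = 5/s
Solving: s = 5x/12
ds/dt = 5/12 · dx/dt = 5/12 · 2 = 5/6 ft/s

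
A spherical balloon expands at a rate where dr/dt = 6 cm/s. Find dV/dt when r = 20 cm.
9600π cm³/s

V = (4/3)πr³
dV/dt = dV/dr · dr/dt = 4πr² · 6
At r = 20: dV/dt = 9600π cm³/s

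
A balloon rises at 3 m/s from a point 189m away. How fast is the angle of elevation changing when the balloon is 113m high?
0.011693 rad/s

tan(θ) = y/189
sec²(θ) · dθ/dt = (1/189) · dy/dt
dθ/dt = cos²(θ)/189 · 3 = 189/(189² + 113²) · 3
dθ/dt = 0.011693 rad/s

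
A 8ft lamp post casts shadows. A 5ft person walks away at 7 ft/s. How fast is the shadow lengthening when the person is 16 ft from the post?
35/3 ft/s

By similar triangles: 8/(x+s) = 5/s
Solving: s = 5x/3
ds/dt = 5/3 · dx/dt = 5/3 · 7 = 35/3 ft/s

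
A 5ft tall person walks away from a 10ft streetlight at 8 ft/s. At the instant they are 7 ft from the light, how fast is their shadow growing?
8 ft/s

By similar triangles: 10/(x+s) = 5/s
Solving: s = 5x/5
ds/dt = 5/5 · dx/dt = 1 · 8 = 8 ft/s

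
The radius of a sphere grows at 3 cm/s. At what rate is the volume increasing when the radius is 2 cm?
48π cm³/s

V = (4/3)πr³
dV/dt = dV/dr · dr/dt = 4πr² · 3
At r = 2: dV/dt = 48π cm³/s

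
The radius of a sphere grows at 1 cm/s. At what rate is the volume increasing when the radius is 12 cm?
576π cm³/s

V = (4/3)πr³
dV/dt = dV/dr · dr/dt = 4πr² · 1
At r = 12: dV/dt = 576π cm³/s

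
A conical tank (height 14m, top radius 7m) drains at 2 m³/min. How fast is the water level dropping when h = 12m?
1/(18π) ≈ 0.01768 m/min

r/h = 7/14, so r = (1/2)h
V = (1/3)πr²h = (1/3)π((1/2)h)²h = (1/12)πh³
dV/dh = (1/4)πh²
dh/dt = (dV/dt)/(dV/dh) = -2/((1/4)π·12²) = -1/(18π) m/min
The level is dropping at 1/(18π) ≈ 0.01768 m/min.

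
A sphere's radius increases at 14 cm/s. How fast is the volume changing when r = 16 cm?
14336π cm³/s

V = (4/3)πr³
dV/dt = dV/dr · dr/dt = 4πr² · 14
At r = 16: dV/dt = 14336π cm³/s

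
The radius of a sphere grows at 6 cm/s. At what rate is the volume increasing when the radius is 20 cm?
9600π cm³/s

V = (4/3)πr³
dV/dt = dV/dr · dr/dt = 4πr² · 6
At r = 20: dV/dt = 9600π cm³/s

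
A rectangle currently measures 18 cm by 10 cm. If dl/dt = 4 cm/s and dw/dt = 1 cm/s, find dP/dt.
10 cm/s

P = 2(l + w)
dP/dt = 2(dl/dt + dw/dt) = 2(4 + 1) = 10 cm/s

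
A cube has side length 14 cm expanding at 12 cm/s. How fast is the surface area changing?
2016 cm²/s

A = 6s²
dA/dt = 12s · ds/dt = 12·14·12 = 2016 cm²/s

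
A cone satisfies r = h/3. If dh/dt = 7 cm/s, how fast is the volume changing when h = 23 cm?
3703π/9 cm³/s

V = (1/3)π(h/3)²h = πh³/27
dV/dt = πh²/9 · 7
At h = 23: dV/dt = 3703π/9 cm³/s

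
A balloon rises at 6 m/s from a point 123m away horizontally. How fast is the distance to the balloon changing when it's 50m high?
300√61/1037 ≈ 2.259 m/s

z² = 123² + y²
z = √(123² + 50²) = 17√61
dz/dt = y/z · dy/dt = 50/(17√61) · 6 = 300√61/1037 ≈ 2.259 m/s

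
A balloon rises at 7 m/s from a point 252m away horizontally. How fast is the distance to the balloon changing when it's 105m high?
35/13 ≈ 2.692 m/s

z² = 252² + y²
z = √(252² + 105²) = 273
dz/dt = y/z · dy/dt = 105/273 · 7 = 35/13 ≈ 2.692 m/s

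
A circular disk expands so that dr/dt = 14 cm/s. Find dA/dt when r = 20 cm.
560π cm²/s

A = πr²
dA/dt = 2πr · dr/dt = 2π(20)(14) = 560π cm²/s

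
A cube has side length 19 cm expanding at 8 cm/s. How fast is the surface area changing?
1824 cm²/s

A = 6s²
dA/dt = 12s · ds/dt = 12·19·8 = 1824 cm²/s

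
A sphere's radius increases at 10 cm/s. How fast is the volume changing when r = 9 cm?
3240π cm³/s

V = (4/3)πr³
dV/dt = dV/dr · dr/dt = 4πr² · 10
At r = 9: dV/dt = 3240π cm³/s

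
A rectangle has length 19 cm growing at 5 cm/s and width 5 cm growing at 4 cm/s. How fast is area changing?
101 cm²/s

A = lw
dA/dt = w·dl/dt + l·dw/dt = 5·5 + 19·4 = 101 cm²/s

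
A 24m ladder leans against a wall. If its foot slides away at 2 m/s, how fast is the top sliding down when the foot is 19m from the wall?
38√215/215 ≈ 2.592 m/s

x² + y² = 24²
2x·dx/dt + 2y·dy/dt = 0
dy/dt = -x/y · dx/dt = -19/√215 · 2 = -38√215/215 m/s
The top is descending at 38√215/215 ≈ 2.592 m/s.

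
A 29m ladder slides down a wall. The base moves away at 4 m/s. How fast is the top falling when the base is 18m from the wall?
72√517/517 ≈ 3.167 m/s

x² + y² = 29²
2x·dx/dt + 2y·dy/dt = 0
dy/dt = -x/y · dx/dt = -18/√517 · 4 = -72√517/517 m/s
The top is descending at 72√517/517 ≈ 3.167 m/s.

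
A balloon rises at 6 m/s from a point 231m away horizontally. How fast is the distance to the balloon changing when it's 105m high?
15√146/73 ≈ 2.483 m/s

z² = 231² + y²
z = √(231² + 105²) = 21√146
dz/dt = y/z · dy/dt = 105/(21√146) · 6 = 15√146/73 ≈ 2.483 m/s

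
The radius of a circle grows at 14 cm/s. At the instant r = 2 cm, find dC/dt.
28π cm/s

C = 2πr
dC/dt = 2π · dr/dt = 2π · 14 = 28π cm/s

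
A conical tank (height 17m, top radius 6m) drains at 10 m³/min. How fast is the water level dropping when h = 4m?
1445/(288π) ≈ 1.597 m/min

r/h = 6/17, so r = (6/17)h
V = (1/3)πr²h = (1/3)π((6/17)h)²h = (12/289)πh³
dV/dh = (36/289)πh²
dh/dt = (dV/dt)/(dV/dh) = -10/((36/289)π·4²) = -1445/(288π) m/min
The level is dropping at 1445/(288π) ≈ 1.597 m/min.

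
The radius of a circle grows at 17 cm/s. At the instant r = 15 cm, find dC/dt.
34π cm/s

C = 2πr
dC/dt = 2π · dr/dt = 2π · 17 = 34π cm/s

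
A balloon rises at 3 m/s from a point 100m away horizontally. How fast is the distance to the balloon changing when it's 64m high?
48√881/881 ≈ 1.617 m/s

z² = 100² + y²
z = √(100² + 64²) = 4√881
dz/dt = y/z · dy/dt = 64/(4√881) · 3 = 48√881/881 ≈ 1.617 m/s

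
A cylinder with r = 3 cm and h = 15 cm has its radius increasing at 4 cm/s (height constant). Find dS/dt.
168π cm²/s

S = 2πrh + 2πr² (lateral + bases)
dS/dt = (2πh + 4πr)·dr/dt = (2π·15 + 4π·3)·4
= 168π cm²/s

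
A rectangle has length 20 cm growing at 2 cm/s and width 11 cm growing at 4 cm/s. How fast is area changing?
102 cm²/s

A = lw
dA/dt = w·dl/dt + l·dw/dt = 11·2 + 20·4 = 102 cm²/s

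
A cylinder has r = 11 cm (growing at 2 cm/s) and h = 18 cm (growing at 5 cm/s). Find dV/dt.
1397π cm³/s

V = πr²h
dV/dt = 2πrh·dr/dt + πr²·dh/dt
= 2π(11)(18)(2) + π(11)²(5)
= 1397π cm³/s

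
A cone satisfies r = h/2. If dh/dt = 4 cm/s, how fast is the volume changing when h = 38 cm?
1444π cm³/s

V = (1/3)π(h/2)²h = πh³/12
dV/dt = πh²/4 · 4
At h = 38: dV/dt = 1444π cm³/s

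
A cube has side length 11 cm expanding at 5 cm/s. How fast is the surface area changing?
660 cm²/s

A = 6s²
dA/dt = 12s · ds/dt = 12·11·5 = 660 cm²/s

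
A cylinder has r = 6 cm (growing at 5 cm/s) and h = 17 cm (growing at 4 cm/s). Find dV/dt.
1164π cm³/s

V = πr²h
dV/dt = 2πrh·dr/dt + πr²·dh/dt
= 2π(6)(17)(5) + π(6)²(4)
= 1164π cm³/s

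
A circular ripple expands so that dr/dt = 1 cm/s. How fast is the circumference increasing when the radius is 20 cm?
2π cm/s

C = 2πr
dC/dt = 2π · dr/dt = 2π · 1 = 2π cm/s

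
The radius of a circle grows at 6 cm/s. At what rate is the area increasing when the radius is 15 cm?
180π cm²/s

A = πr²
dA/dt = 2πr · dr/dt = 2π(15)(6) = 180π cm²/s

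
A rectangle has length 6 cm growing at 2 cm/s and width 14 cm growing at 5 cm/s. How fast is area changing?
58 cm²/s

A = lw
dA/dt = w·dl/dt + l·dw/dt = 14·2 + 6·5 = 58 cm²/s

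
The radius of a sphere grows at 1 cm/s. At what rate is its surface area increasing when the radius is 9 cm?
72π cm²/s

S = 4πr²
dS/dt = dS/dr · dr/dt = 8πr · 1
At r = 9: dS/dt = 72π cm²/s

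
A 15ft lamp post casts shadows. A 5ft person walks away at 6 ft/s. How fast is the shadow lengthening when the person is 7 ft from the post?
3 ft/s

By similar triangles: 15/(x+s) = 5/s
Solving: s = 5x/10
ds/dt = 5/10 · dx/dt = 1/2 · 6 = 3 ft/s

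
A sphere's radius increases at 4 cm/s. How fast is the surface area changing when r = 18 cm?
576π cm²/s

S = 4πr²
dS/dt = dS/dr · dr/dt = 8πr · 4
At r = 18: dS/dt = 576π cm²/s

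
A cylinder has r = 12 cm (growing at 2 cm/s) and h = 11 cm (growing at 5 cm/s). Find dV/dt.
1248π cm³/s

V = πr²h
dV/dt = 2πrh·dr/dt + πr²·dh/dt
= 2π(12)(11)(2) + π(12)²(5)
= 1248π cm³/s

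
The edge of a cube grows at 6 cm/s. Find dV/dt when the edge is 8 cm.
1152 cm³/s

V = s³
dV/dt = 3s² · ds/dt = 3·8²·6 = 1152 cm³/s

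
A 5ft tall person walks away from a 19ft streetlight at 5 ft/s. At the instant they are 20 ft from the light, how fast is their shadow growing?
25/14 ft/s

By similar triangles: 19/(x+s) = 5/s
Solving: s = 5x/14
ds/dt = 5/14 · dx/dt = 5/14 · 5 = 25/14 ft/s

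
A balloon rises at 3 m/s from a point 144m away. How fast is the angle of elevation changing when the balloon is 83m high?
0.015638 rad/s

tan(θ) = y/144
sec²(θ) · dθ/dt = (1/144) · dy/dt
dθ/dt = cos²(θ)/144 · 3 = 144/(144² + 83²) · 3
dθ/dt = 0.015638 rad/s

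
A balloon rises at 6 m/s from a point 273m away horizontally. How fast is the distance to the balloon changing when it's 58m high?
348√77893/77893 ≈ 1.247 m/s

z² = 273² + y²
z = √(273² + 58²) = √77893
dz/dt = y/z · dy/dt = 58/√77893 · 6 = 348√77893/77893 ≈ 1.247 m/s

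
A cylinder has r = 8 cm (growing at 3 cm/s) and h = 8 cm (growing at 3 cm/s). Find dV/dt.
576π cm³/s

V = πr²h
dV/dt = 2πrh·dr/dt + πr²·dh/dt
= 2π(8)(8)(3) + π(8)²(3)
= 576π cm³/s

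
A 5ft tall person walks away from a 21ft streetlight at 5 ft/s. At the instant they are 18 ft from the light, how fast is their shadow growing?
25/16 ft/s

By similar triangles: 21/(x+s) = 5/s
Solving: s = 5x/16
ds/dt = 5/16 · dx/dt = 5/16 · 5 = 25/16 ft/s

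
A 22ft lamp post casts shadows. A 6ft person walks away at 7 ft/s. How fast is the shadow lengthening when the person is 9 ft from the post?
21/8 ft/s

By similar triangles: 22/(x+s) = 6/s
Solving: s = 6x/16
ds/dt = 6/16 · dx/dt = 3/8 · 7 = 21/8 ft/s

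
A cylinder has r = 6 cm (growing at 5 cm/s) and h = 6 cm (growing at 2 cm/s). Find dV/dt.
432π cm³/s

V = πr²h
dV/dt = 2πrh·dr/dt + πr²·dh/dt
= 2π(6)(6)(5) + π(6)²(2)
= 432π cm³/s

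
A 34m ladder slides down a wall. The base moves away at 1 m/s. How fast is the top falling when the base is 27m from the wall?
27√427/427 ≈ 1.307 m/s

x² + y² = 34²
2x·dx/dt + 2y·dy/dt = 0
dy/dt = -x/y · dx/dt = -27/√427 · 1 = -27√427/427 m/s
The top is descending at 27√427/427 ≈ 1.307 m/s.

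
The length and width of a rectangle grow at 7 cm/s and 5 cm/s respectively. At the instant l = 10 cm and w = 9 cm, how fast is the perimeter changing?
24 cm/s

P = 2(l + w)
dP/dt = 2(dl/dt + dw/dt) = 2(7 + 5) = 24 cm/s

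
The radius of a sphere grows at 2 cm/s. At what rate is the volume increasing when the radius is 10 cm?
800π cm³/s

V = (4/3)πr³
dV/dt = dV/dr · dr/dt = 4πr² · 2
At r = 10: dV/dt = 800π cm³/s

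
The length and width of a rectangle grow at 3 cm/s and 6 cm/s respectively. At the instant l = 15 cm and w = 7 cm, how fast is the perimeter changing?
18 cm/s

P = 2(l + w)
dP/dt = 2(dl/dt + dw/dt) = 2(3 + 6) = 18 cm/s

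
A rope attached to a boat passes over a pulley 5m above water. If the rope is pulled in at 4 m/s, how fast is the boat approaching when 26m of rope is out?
104√651/651 ≈ 4.076 m/s

rope² = x² + 5²
x = √(26² - 5²) = √651
dx/dt = (rope/x) · d(rope)/dt = (26/√651) · (-4) = -104√651/651 m/s
The boat approaches at 104√651/651 ≈ 4.076 m/s.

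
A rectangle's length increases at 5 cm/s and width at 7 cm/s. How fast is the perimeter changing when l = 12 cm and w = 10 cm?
24 cm/s

P = 2(l + w)
dP/dt = 2(dl/dt + dw/dt) = 2(5 + 7) = 24 cm/s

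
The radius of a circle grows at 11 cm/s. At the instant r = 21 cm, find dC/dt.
22π cm/s

C = 2πr
dC/dt = 2π · dr/dt = 2π · 11 = 22π cm/s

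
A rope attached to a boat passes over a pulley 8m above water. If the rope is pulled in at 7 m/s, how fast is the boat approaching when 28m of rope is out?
49√5/15 ≈ 7.304 m/s

rope² = x² + 8²
x = √(28² - 8²) = 12√5
dx/dt = (rope/x) · d(rope)/dt = (28/(12√5)) · (-7) = -49√5/15 m/s
The boat approaches at 49√5/15 ≈ 7.304 m/s.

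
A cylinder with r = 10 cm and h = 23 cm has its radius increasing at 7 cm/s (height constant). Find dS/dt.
602π cm²/s

S = 2πrh + 2πr² (lateral + bases)
dS/dt = (2πh + 4πr)·dr/dt = (2π·23 + 4π·10)·7
= 602π cm²/s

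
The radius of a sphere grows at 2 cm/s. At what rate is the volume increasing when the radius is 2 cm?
32π cm³/s

V = (4/3)πr³
dV/dt = dV/dr · dr/dt = 4πr² · 2
At r = 2: dV/dt = 32π cm³/s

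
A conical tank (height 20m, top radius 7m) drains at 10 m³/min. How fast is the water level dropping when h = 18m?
1000/(3969π) ≈ 0.0802 m/min

r/h = 7/20, so r = (7/20)h
V = (1/3)πr²h = (1/3)π((7/20)h)²h = (49/1200)πh³
dV/dh = (49/400)πh²
dh/dt = (dV/dt)/(dV/dh) = -10/((49/400)π·18²) = -1000/(3969π) m/min
The level is dropping at 1000/(3969π) ≈ 0.0802 m/min.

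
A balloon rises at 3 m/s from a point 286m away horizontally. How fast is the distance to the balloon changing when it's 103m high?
309√92405/92405 ≈ 1.017 m/s

z² = 286² + y²
z = √(286² + 103²) = √92405
dz/dt = y/z · dy/dt = 103/√92405 · 3 = 309√92405/92405 ≈ 1.017 m/s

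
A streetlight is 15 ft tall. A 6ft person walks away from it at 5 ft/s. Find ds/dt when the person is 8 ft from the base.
10/3 ft/s

By similar triangles: 15/(x+s) = 6/s
Solving: s = 6x/9
ds/dt = 6/9 · dx/dt = 2/3 · 5 = 10/3 ft/s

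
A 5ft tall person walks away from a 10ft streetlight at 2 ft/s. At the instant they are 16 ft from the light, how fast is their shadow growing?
2 ft/s

By similar triangles: 10/(x+s) = 5/s
Solving: s = 5x/5
ds/dt = 5/5 · dx/dt = 1 · 2 = 2 ft/s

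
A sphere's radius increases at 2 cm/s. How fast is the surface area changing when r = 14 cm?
224π cm²/s

S = 4πr²
dS/dt = dS/dr · dr/dt = 8πr · 2
At r = 14: dS/dt = 224π cm²/s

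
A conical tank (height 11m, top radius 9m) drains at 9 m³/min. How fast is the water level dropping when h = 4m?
121/(144π) ≈ 0.2675 m/min

r/h = 9/11, so r = (9/11)h
V = (1/3)πr²h = (1/3)π((9/11)h)²h = (27/121)πh³
dV/dh = (81/121)πh²
dh/dt = (dV/dt)/(dV/dh) = -9/((81/121)π·4²) = -121/(144π) m/min
The level is dropping at 121/(144π) ≈ 0.2675 m/min.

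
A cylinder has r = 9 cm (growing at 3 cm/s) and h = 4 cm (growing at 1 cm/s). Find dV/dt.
297π cm³/s

V = πr²h
dV/dt = 2πrh·dr/dt + πr²·dh/dt
= 2π(9)(4)(3) + π(9)²(1)
= 297π cm³/s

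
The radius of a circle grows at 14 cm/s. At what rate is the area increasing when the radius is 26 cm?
728π cm²/s

A = πr²
dA/dt = 2πr · dr/dt = 2π(26)(14) = 728π cm²/s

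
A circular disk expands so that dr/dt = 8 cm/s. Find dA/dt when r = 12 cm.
192π cm²/s

A = πr²
dA/dt = 2πr · dr/dt = 2π(12)(8) = 192π cm²/s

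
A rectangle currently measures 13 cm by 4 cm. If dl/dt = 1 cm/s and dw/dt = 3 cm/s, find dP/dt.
8 cm/s

P = 2(l + w)
dP/dt = 2(dl/dt + dw/dt) = 2(1 + 3) = 8 cm/s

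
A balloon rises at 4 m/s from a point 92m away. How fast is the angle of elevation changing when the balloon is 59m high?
0.030808 rad/s

tan(θ) = y/92
sec²(θ) · dθ/dt = (1/92) · dy/dt
dθ/dt = cos²(θ)/92 · 4 = 92/(92² + 59²) · 4
dθ/dt = 0.030808 rad/s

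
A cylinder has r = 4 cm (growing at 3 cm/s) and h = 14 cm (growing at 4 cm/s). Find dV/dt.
400π cm³/s

V = πr²h
dV/dt = 2πrh·dr/dt + πr²·dh/dt
= 2π(4)(14)(3) + π(4)²(4)
= 400π cm³/s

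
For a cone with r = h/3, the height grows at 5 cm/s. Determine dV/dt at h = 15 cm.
125π cm³/s

V = (1/3)π(h/3)²h = πh³/27
dV/dt = πh²/9 · 5
At h = 15: dV/dt = 125π cm³/s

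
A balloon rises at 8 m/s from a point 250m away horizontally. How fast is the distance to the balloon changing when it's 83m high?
664√69389/69389 ≈ 2.521 m/s

z² = 250² + y²
z = √(250² + 83²) = √69389
dz/dt = y/z · dy/dt = 83/√69389 · 8 = 664√69389/69389 ≈ 2.521 m/s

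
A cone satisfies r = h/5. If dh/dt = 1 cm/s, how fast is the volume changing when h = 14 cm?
196π/25 cm³/s

V = (1/3)π(h/5)²h = πh³/75
dV/dt = πh²/25 · 1
At h = 14: dV/dt = 196π/25 cm³/s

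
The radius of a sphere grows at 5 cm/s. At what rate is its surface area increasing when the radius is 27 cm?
1080π cm²/s

S = 4πr²
dS/dt = dS/dr · dr/dt = 8πr · 5
At r = 27: dS/dt = 1080π cm²/s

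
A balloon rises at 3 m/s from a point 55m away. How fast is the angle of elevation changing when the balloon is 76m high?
0.018748 rad/s

tan(θ) = y/55
sec²(θ) · dθ/dt = (1/55) · dy/dt
dθ/dt = cos²(θ)/55 · 3 = 55/(55² + 76²) · 3
dθ/dt = 0.018748 rad/s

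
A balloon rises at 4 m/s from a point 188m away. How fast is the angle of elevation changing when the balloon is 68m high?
0.018815 rad/s

tan(θ) = y/188
sec²(θ) · dθ/dt = (1/188) · dy/dt
dθ/dt = cos²(θ)/188 · 4 = 188/(188² + 68²) · 4
dθ/dt = 0.018815 rad/s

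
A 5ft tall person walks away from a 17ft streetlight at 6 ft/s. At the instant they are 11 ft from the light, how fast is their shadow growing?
5/2 ft/s

By similar triangles: 17/(x+s) = 5/s
Solving: s = 5x/12
ds/dt = 5/12 · dx/dt = 5/12 · 6 = 5/2 ft/s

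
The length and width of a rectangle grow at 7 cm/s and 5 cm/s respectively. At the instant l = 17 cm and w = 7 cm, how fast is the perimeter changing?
24 cm/s

P = 2(l + w)
dP/dt = 2(dl/dt + dw/dt) = 2(7 + 5) = 24 cm/s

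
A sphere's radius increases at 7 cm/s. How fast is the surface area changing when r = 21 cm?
1176π cm²/s

S = 4πr²
dS/dt = dS/dr · dr/dt = 8πr · 7
At r = 21: dS/dt = 1176π cm²/s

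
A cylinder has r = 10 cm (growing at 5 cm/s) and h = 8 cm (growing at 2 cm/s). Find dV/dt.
1000π cm³/s

V = πr²h
dV/dt = 2πrh·dr/dt + πr²·dh/dt
= 2π(10)(8)(5) + π(10)²(2)
= 1000π cm³/s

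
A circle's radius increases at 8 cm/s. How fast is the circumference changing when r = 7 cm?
16π cm/s

C = 2πr
dC/dt = 2π · dr/dt = 2π · 8 = 16π cm/s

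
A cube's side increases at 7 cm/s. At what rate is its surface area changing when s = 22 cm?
1848 cm²/s

A = 6s²
dA/dt = 12s · ds/dt = 12·22·7 = 1848 cm²/s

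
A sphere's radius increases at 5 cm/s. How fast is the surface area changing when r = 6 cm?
240π cm²/s

S = 4πr²
dS/dt = dS/dr · dr/dt = 8πr · 5
At r = 6: dS/dt = 240π cm²/s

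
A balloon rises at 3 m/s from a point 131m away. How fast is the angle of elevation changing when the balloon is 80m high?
0.01668 rad/s

tan(θ) = y/131
sec²(θ) · dθ/dt = (1/131) · dy/dt
dθ/dt = cos²(θ)/131 · 3 = 131/(131² + 80²) · 3
dθ/dt = 0.01668 rad/s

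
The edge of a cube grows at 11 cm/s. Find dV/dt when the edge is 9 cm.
2673 cm³/s

V = s³
dV/dt = 3s² · ds/dt = 3·9²·11 = 2673 cm³/s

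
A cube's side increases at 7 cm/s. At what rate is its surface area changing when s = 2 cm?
168 cm²/s

A = 6s²
dA/dt = 12s · ds/dt = 12·2·7 = 168 cm²/s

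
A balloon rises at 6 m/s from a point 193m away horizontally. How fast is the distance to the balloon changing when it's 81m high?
243√43810/21905 ≈ 2.322 m/s

z² = 193² + y²
z = √(193² + 81²) = √43810
dz/dt = y/z · dy/dt = 81/√43810 · 6 = 243√43810/21905 ≈ 2.322 m/s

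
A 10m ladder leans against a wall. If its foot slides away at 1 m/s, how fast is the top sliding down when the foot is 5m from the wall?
√3/3 ≈ 0.5774 m/s

x² + y² = 10²
2x·dx/dt + 2y·dy/dt = 0
dy/dt = -x/y · dx/dt = -5/(5√3) · 1 = -√3/3 m/s
The top is descending at √3/3 ≈ 0.5774 m/s.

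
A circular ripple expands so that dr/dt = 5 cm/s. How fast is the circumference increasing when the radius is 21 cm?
10π cm/s

C = 2πr
dC/dt = 2π · dr/dt = 2π · 5 = 10π cm/s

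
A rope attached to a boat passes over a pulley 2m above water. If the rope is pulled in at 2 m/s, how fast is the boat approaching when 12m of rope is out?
12√35/35 ≈ 2.028 m/s

rope² = x² + 2²
x = √(12² - 2²) = 2√35
dx/dt = (rope/x) · d(rope)/dt = (12/(2√35)) · (-2) = -12√35/35 m/s
The boat approaches at 12√35/35 ≈ 2.028 m/s.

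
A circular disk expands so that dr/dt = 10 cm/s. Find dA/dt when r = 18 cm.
360π cm²/s

A = πr²
dA/dt = 2πr · dr/dt = 2π(18)(10) = 360π cm²/s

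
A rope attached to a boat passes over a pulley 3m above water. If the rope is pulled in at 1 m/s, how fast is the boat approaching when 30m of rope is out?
10√11/33 ≈ 1.005 m/s

rope² = x² + 3²
x = √(30² - 3²) = 9√11
dx/dt = (rope/x) · d(rope)/dt = (30/(9√11)) · (-1) = -10√11/33 m/s
The boat approaches at 10√11/33 ≈ 1.005 m/s.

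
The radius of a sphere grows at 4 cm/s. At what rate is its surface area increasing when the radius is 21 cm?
672π cm²/s

S = 4πr²
dS/dt = dS/dr · dr/dt = 8πr · 4
At r = 21: dS/dt = 672π cm²/s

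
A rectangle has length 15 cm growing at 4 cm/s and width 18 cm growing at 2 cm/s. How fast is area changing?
102 cm²/s

A = lw
dA/dt = w·dl/dt + l·dw/dt = 18·4 + 15·2 = 102 cm²/s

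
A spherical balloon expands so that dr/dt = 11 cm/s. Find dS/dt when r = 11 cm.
968π cm²/s

S = 4πr²
dS/dt = dS/dr · dr/dt = 8πr · 11
At r = 11: dS/dt = 968π cm²/s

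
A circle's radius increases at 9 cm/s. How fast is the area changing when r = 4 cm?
72π cm²/s

A = πr²
dA/dt = 2πr · dr/dt = 2π(4)(9) = 72π cm²/s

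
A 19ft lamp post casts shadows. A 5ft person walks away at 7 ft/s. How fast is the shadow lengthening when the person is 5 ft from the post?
5/2 ft/s

By similar triangles: 19/(x+s) = 5/s
Solving: s = 5x/14
ds/dt = 5/14 · dx/dt = 5/14 · 7 = 5/2 ft/s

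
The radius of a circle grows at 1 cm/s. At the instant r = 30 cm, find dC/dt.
2π cm/s

C = 2πr
dC/dt = 2π · dr/dt = 2π · 1 = 2π cm/s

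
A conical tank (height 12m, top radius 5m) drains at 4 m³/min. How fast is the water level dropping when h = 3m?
64/(25π) ≈ 0.8149 m/min

r/h = 5/12, so r = (5/12)h
V = (1/3)πr²h = (1/3)π((5/12)h)²h = (25/432)πh³
dV/dh = (25/144)πh²
dh/dt = (dV/dt)/(dV/dh) = -4/((25/144)π·3²) = -64/(25π) m/min
The level is dropping at 64/(25π) ≈ 0.8149 m/min.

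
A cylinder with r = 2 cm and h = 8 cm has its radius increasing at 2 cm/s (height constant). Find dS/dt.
48π cm²/s

S = 2πrh + 2πr² (lateral + bases)
dS/dt = (2πh + 4πr)·dr/dt = (2π·8 + 4π·2)·2
= 48π cm²/s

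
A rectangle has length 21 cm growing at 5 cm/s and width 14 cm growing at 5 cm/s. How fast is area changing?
175 cm²/s

A = lw
dA/dt = w·dl/dt + l·dw/dt = 14·5 + 21·5 = 175 cm²/s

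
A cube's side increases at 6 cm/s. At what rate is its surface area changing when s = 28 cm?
2016 cm²/s

A = 6s²
dA/dt = 12s · ds/dt = 12·28·6 = 2016 cm²/s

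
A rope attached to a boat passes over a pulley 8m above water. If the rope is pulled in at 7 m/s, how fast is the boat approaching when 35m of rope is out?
245√129/387 ≈ 7.19 m/s

rope² = x² + 8²
x = √(35² - 8²) = 3√129
dx/dt = (rope/x) · d(rope)/dt = (35/(3√129)) · (-7) = -245√129/387 m/s
The boat approaches at 245√129/387 ≈ 7.19 m/s.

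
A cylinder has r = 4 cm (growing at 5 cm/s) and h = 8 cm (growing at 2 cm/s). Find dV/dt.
352π cm³/s

V = πr²h
dV/dt = 2πrh·dr/dt + πr²·dh/dt
= 2π(4)(8)(5) + π(4)²(2)
= 352π cm³/s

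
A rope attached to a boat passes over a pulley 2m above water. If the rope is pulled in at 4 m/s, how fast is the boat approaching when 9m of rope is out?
36√77/77 ≈ 4.103 m/s

rope² = x² + 2²
x = √(9² - 2²) = √77
dx/dt = (rope/x) · d(rope)/dt = (9/√77) · (-4) = -36√77/77 m/s
The boat approaches at 36√77/77 ≈ 4.103 m/s.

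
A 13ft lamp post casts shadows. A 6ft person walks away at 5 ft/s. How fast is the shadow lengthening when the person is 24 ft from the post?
30/7 ft/s

By similar triangles: 13/(x+s) = 6/s
Solving: s = 6x/7
ds/dt = 6/7 · dx/dt = 6/7 · 5 = 30/7 ft/s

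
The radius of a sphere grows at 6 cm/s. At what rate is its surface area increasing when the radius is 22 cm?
1056π cm²/s

S = 4πr²
dS/dt = dS/dr · dr/dt = 8πr · 6
At r = 22: dS/dt = 1056π cm²/s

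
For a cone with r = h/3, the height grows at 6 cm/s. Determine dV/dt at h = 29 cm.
1682π/3 cm³/s

V = (1/3)π(h/3)²h = πh³/27
dV/dt = πh²/9 · 6
At h = 29: dV/dt = 1682π/3 cm³/s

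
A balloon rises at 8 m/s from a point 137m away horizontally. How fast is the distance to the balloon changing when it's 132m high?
1056√36193/36193 ≈ 5.551 m/s

z² = 137² + y²
z = √(137² + 132²) = √36193
dz/dt = y/z · dy/dt = 132/√36193 · 8 = 1056√36193/36193 ≈ 5.551 m/s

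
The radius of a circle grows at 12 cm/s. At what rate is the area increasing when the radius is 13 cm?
312π cm²/s

A = πr²
dA/dt = 2πr · dr/dt = 2π(13)(12) = 312π cm²/s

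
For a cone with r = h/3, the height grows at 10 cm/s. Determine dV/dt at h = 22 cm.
4840π/9 cm³/s

V = (1/3)π(h/3)²h = πh³/27
dV/dt = πh²/9 · 10
At h = 22: dV/dt = 4840π/9 cm³/s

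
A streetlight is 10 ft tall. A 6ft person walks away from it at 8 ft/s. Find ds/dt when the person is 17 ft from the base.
12 ft/s

By similar triangles: 10/(x+s) = 6/s
Solving: s = 6x/4
ds/dt = 6/4 · dx/dt = 3/2 · 8 = 12 ft/s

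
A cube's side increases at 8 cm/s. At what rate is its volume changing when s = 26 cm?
16224 cm³/s

V = s³
dV/dt = 3s² · ds/dt = 3·26²·8 = 16224 cm³/s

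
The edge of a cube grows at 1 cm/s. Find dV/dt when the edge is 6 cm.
108 cm³/s

V = s³
dV/dt = 3s² · ds/dt = 3·6²·1 = 108 cm³/s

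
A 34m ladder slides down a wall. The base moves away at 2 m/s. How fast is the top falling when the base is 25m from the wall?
50√59/177 ≈ 2.17 m/s

x² + y² = 34²
2x·dx/dt + 2y·dy/dt = 0
dy/dt = -x/y · dx/dt = -25/(3√59) · 2 = -50√59/177 m/s
The top is descending at 50√59/177 ≈ 2.17 m/s.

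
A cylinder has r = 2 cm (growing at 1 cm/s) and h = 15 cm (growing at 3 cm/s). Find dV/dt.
72π cm³/s

V = πr²h
dV/dt = 2πrh·dr/dt + πr²·dh/dt
= 2π(2)(15)(1) + π(2)²(3)
= 72π cm³/s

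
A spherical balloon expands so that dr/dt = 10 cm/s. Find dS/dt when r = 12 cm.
960π cm²/s

S = 4πr²
dS/dt = dS/dr · dr/dt = 8πr · 10
At r = 12: dS/dt = 960π cm²/s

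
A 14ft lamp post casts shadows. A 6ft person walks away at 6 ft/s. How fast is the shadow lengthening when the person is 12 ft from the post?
9/2 ft/s

By similar triangles: 14/(x+s) = 6/s
Solving: s = 6x/8
ds/dt = 6/8 · dx/dt = 3/4 · 6 = 9/2 ft/s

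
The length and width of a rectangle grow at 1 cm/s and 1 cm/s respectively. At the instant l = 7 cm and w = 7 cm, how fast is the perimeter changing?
4 cm/s

P = 2(l + w)
dP/dt = 2(dl/dt + dw/dt) = 2(1 + 1) = 4 cm/s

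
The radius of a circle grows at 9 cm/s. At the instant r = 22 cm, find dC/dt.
18π cm/s

C = 2πr
dC/dt = 2π · dr/dt = 2π · 9 = 18π cm/s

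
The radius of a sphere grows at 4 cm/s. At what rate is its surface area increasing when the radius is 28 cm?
896π cm²/s

S = 4πr²
dS/dt = dS/dr · dr/dt = 8πr · 4
At r = 28: dS/dt = 896π cm²/s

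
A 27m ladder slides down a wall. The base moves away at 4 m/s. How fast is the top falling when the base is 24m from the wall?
32√17/17 ≈ 7.761 m/s

x² + y² = 27²
2x·dx/dt + 2y·dy/dt = 0
dy/dt = -x/y · dx/dt = -24/(3√17) · 4 = -32√17/17 m/s
The top is descending at 32√17/17 ≈ 7.761 m/s.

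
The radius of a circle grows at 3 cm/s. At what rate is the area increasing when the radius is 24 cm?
144π cm²/s

A = πr²
dA/dt = 2πr · dr/dt = 2π(24)(3) = 144π cm²/s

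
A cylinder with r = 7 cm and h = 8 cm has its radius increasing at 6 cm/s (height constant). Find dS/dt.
264π cm²/s

S = 2πrh + 2πr² (lateral + bases)
dS/dt = (2πh + 4πr)·dr/dt = (2π·8 + 4π·7)·6
= 264π cm²/s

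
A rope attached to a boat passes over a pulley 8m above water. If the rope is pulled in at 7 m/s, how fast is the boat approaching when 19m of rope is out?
133√33/99 ≈ 7.717 m/s

rope² = x² + 8²
x = √(19² - 8²) = 3√33
dx/dt = (rope/x) · d(rope)/dt = (19/(3√33)) · (-7) = -133√33/99 m/s
The boat approaches at 133√33/99 ≈ 7.717 m/s.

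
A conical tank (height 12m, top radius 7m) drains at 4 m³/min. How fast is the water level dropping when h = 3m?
64/(49π) ≈ 0.4158 m/min

r/h = 7/12, so r = (7/12)h
V = (1/3)πr²h = (1/3)π((7/12)h)²h = (49/432)πh³
dV/dh = (49/144)πh²
dh/dt = (dV/dt)/(dV/dh) = -4/((49/144)π·3²) = -64/(49π) m/min
The level is dropping at 64/(49π) ≈ 0.4158 m/min.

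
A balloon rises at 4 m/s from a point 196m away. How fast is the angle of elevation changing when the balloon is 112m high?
0.015385 rad/s

tan(θ) = y/196
sec²(θ) · dθ/dt = (1/196) · dy/dt
dθ/dt = cos²(θ)/196 · 4 = 196/(196² + 112²) · 4
dθ/dt = 0.015385 rad/s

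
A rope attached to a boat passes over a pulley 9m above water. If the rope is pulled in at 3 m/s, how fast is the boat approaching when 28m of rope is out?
84√703/703 ≈ 3.168 m/s

rope² = x² + 9²
x = √(28² - 9²) = √703
dx/dt = (rope/x) · d(rope)/dt = (28/√703) · (-3) = -84√703/703 m/s
The boat approaches at 84√703/703 ≈ 3.168 m/s.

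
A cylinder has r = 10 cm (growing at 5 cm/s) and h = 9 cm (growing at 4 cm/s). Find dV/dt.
1300π cm³/s

V = πr²h
dV/dt = 2πrh·dr/dt + πr²·dh/dt
= 2π(10)(9)(5) + π(10)²(4)
= 1300π cm³/s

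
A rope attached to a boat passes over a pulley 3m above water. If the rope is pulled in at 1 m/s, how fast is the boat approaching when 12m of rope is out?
4√15/15 ≈ 1.033 m/s

rope² = x² + 3²
x = √(12² - 3²) = 3√15
dx/dt = (rope/x) · d(rope)/dt = (12/(3√15)) · (-1) = -4√15/15 m/s
The boat approaches at 4√15/15 ≈ 1.033 m/s.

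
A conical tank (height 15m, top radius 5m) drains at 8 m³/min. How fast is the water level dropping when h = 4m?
9/(2π) ≈ 1.432 m/min

r/h = 5/15, so r = (1/3)h
V = (1/3)πr²h = (1/3)π((1/3)h)²h = (1/27)πh³
dV/dh = (1/9)πh²
dh/dt = (dV/dt)/(dV/dh) = -8/((1/9)π·4²) = -9/(2π) m/min
The level is dropping at 9/(2π) ≈ 1.432 m/min.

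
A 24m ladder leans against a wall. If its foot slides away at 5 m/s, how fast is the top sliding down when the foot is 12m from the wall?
5√3/3 ≈ 2.887 m/s

x² + y² = 24²
2x·dx/dt + 2y·dy/dt = 0
dy/dt = -x/y · dx/dt = -12/(12√3) · 5 = -5√3/3 m/s
The top is descending at 5√3/3 ≈ 2.887 m/s.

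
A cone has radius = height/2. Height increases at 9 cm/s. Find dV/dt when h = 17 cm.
2601π/4 cm³/s

V = (1/3)π(h/2)²h = πh³/12
dV/dt = πh²/4 · 9
At h = 17: dV/dt = 2601π/4 cm³/s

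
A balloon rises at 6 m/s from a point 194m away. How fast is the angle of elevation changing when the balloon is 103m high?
0.024127 rad/s

tan(θ) = y/194
sec²(θ) · dθ/dt = (1/194) · dy/dt
dθ/dt = cos²(θ)/194 · 6 = 194/(194² + 103²) · 6
dθ/dt = 0.024127 rad/s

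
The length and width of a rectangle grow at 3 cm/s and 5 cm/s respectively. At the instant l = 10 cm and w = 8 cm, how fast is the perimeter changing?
16 cm/s

P = 2(l + w)
dP/dt = 2(dl/dt + dw/dt) = 2(3 + 5) = 16 cm/s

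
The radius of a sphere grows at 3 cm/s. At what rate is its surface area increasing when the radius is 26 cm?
624π cm²/s

S = 4πr²
dS/dt = dS/dr · dr/dt = 8πr · 3
At r = 26: dS/dt = 624π cm²/s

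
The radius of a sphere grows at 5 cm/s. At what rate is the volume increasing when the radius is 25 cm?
12500π cm³/s

V = (4/3)πr³
dV/dt = dV/dr · dr/dt = 4πr² · 5
At r = 25: dV/dt = 12500π cm³/s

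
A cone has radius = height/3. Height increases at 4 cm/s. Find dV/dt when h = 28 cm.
3136π/9 cm³/s

V = (1/3)π(h/3)²h = πh³/27
dV/dt = πh²/9 · 4
At h = 28: dV/dt = 3136π/9 cm³/s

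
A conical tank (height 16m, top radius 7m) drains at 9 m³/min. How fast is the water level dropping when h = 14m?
576/(2401π) ≈ 0.07636 m/min

r/h = 7/16, so r = (7/16)h
V = (1/3)πr²h = (1/3)π((7/16)h)²h = (49/768)πh³
dV/dh = (49/256)πh²
dh/dt = (dV/dt)/(dV/dh) = -9/((49/256)π·14²) = -576/(2401π) m/min
The level is dropping at 576/(2401π) ≈ 0.07636 m/min.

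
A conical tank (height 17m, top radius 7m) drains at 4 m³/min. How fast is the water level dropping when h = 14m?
289/(2401π) ≈ 0.03831 m/min

r/h = 7/17, so r = (7/17)h
V = (1/3)πr²h = (1/3)π((7/17)h)²h = (49/867)πh³
dV/dh = (49/289)πh²
dh/dt = (dV/dt)/(dV/dh) = -4/((49/289)π·14²) = -289/(2401π) m/min
The level is dropping at 289/(2401π) ≈ 0.03831 m/min.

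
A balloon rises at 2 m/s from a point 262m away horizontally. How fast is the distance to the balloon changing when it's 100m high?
100√19661/19661 ≈ 0.7132 m/s

z² = 262² + y²
z = √(262² + 100²) = 2√19661
dz/dt = y/z · dy/dt = 100/(2√19661) · 2 = 100√19661/19661 ≈ 0.7132 m/s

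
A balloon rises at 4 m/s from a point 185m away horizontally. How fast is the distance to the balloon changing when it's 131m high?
262√51386/25693 ≈ 2.312 m/s

z² = 185² + y²
z = √(185² + 131²) = √51386
dz/dt = y/z · dy/dt = 131/√51386 · 4 = 262√51386/25693 ≈ 2.312 m/s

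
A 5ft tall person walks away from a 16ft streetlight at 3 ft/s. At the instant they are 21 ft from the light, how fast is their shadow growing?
15/11 ft/s

By similar triangles: 16/(x+s) = 5/s
Solving: s = 5x/11
ds/dt = 5/11 · dx/dt = 5/11 · 3 = 15/11 ft/s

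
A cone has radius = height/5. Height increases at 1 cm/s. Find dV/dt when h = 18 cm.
324π/25 cm³/s

V = (1/3)π(h/5)²h = πh³/75
dV/dt = πh²/25 · 1
At h = 18: dV/dt = 324π/25 cm³/s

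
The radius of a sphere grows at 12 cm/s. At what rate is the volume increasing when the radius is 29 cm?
40368π cm³/s

V = (4/3)πr³
dV/dt = dV/dr · dr/dt = 4πr² · 12
At r = 29: dV/dt = 40368π cm³/s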